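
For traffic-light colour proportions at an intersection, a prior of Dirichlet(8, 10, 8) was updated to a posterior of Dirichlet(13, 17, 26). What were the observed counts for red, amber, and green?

counts (5, 7, 18)

For a Dirichlet(α) prior with multinomial counts c, the posterior is Dirichlet(α + c) componentwise.
Counts are posterior − prior componentwise: 13−8=5, 17−10=7, 26−8=18.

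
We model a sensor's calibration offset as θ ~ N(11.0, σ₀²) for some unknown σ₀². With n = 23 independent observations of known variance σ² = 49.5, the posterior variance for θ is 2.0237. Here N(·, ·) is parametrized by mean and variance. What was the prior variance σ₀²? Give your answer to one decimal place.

σ₀² = 33.9

Posterior precision equals prior precision plus data precision: 1/σ_n² = 1/σ₀² + n/σ².
So 1/σ₀² = 1/2.0237 − 23/49.5 = 0.494144 − 0.464646 = 0.029498.
Hence σ₀² = 1/0.029498 ≈ 33.9.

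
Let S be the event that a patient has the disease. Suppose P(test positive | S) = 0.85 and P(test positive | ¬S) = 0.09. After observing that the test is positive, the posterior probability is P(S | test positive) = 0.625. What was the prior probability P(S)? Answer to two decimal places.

Bayes' rule in odds form gives O(S|E) = O(S)·[P(E|S)/P(E|¬S)], hence O(S) = O(S|E)/LR.
Posterior odds = 0.625/(1−0.625) = 1.6667. LR = 0.85/0.09 = 9.4444.
Prior odds = 1.6667/9.4444 = 0.1765, so P(S) = 0.1765/(1+0.1765) ≈ 0.15.

P(S) = 0.15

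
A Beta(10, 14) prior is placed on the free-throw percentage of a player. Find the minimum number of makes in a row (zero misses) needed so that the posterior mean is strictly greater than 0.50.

After k makes and 0 misses the posterior is Beta(10+k, 14), with mean (10+k)/(10+14+k).
Set (10+k)/(24+k) > 0.50 and solve: k > (0.50·24 − 10)/(1 − 0.50) = 4.000.
The smallest integer exceeding 4.000 is 5.

k = 5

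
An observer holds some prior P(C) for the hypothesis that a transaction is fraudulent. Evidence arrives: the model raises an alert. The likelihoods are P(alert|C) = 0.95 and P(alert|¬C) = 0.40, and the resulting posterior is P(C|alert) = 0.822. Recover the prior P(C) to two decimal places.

Bayes' rule in odds form gives O(C|E) = O(C)·[P(E|C)/P(E|¬C)], hence O(C) = O(C|E)/LR.
Posterior odds = 0.822/(1−0.822) = 4.6180. LR = 0.95/0.40 = 2.3750.
Prior odds = 4.6180/2.3750 = 1.9444, so P(C) = 1.9444/(1+1.9444) ≈ 0.66.

P(C) = 0.66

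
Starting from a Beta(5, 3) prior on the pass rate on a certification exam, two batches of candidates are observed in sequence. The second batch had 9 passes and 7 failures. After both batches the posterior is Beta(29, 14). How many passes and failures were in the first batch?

15 passes and 4 failures

Sequential conjugate updates are equivalent to a single update on the pooled data, so total successes = posterior α − prior α and total failures = posterior β − prior β.
Total across both batches: 29−5=24 passes, 14−3=11 failures.
Subtract the second batch: 24−9=15 passes and 11−7=4 failures.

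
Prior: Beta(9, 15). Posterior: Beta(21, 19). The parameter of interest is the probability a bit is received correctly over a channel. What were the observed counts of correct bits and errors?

Beta is conjugate to the binomial likelihood: posterior = Beta(α+s, β+f).
So s = 21 − 9 = 12 and f = 19 − 15 = 4.

12 correct bits and 4 errors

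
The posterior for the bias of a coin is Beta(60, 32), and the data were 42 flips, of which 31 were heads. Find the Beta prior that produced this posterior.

Beta(29, 21)

A Beta(α, β) prior with s successes and f failures in binomial data gives a Beta(α+s, β+f) posterior.
So α = 60 − 31 = 29 and β = 32 − 11 = 21.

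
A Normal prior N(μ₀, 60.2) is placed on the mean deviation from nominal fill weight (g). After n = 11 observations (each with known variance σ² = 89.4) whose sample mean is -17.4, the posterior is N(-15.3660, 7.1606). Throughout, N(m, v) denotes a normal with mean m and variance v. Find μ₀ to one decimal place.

The posterior mean is a precision-weighted average: μ_n = (τ₀μ₀ + τ_data·x̄)/(τ₀+τ_data), with τ₀=1/σ₀² and τ_data=n/σ².
Here τ₀ = 1/60.2 = 0.016611 and τ_data = 11/89.4 = 0.123043, so τ_n = 0.139654.
Rearranging for μ₀: μ₀ = (μ_n·τ_n − τ_data·x̄)/τ₀ = (-15.3660·0.139654 − 0.123043·-17.4) / 0.016611 = -0.004975/0.016611 ≈ -0.3.

μ₀ = -0.3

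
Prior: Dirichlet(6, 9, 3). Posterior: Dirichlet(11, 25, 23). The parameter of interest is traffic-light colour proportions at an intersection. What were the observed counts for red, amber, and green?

counts (5, 16, 20)

For a Dirichlet(α) prior with multinomial counts c, the posterior is Dirichlet(α + c) componentwise.
Counts are posterior − prior componentwise: 11−6=5, 25−9=16, 23−3=20.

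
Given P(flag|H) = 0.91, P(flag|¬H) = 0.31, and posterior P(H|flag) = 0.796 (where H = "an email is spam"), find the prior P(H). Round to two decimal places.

P(H) = 0.57

In odds form, posterior odds = prior odds × likelihood ratio, so prior odds = posterior odds ÷ LR.
Posterior odds = 0.796/(1−0.796) = 3.9020. LR = 0.91/0.31 = 2.9355.
Prior odds = 3.9020/2.9355 = 1.3292, so P(H) = 1.3292/(1+1.3292) ≈ 0.57.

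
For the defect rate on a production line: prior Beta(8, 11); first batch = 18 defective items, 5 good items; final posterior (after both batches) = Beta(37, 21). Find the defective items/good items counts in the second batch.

11 defective items and 5 good items

Sequential conjugate updates are equivalent to a single update on the pooled data, so total successes = posterior α − prior α and total failures = posterior β − prior β.
Total across both batches: 37−8=29 defective items, 21−11=10 good items.
Subtract the first batch: 29−18=11 defective items and 10−5=5 good items.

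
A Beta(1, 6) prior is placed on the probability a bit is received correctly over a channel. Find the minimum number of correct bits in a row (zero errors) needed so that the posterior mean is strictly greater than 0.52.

k = 6

After k correct bits and 0 errors the posterior is Beta(1+k, 6), with mean (1+k)/(1+6+k).
Set (1+k)/(7+k) > 0.52 and solve: k > (0.52·7 − 1)/(1 − 0.52) = 5.500.
The smallest integer exceeding 5.500 is 6, and checking k=6: (7)/(13) = 0.5385 > 0.52.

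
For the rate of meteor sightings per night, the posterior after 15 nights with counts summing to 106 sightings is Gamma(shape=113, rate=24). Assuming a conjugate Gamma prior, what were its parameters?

Gamma(shape=7, rate=9)

A Gamma(α, β) prior (rate parametrization) on a Poisson rate with n observations summing to S gives posterior Gamma(α+S, β+n).
So α = 113 − 106 = 7 and β = 24 − 15 = 9.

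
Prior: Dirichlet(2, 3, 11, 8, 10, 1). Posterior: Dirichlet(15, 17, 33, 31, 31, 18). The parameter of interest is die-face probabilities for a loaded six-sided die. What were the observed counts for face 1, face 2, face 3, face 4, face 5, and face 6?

For a Dirichlet(α) prior with multinomial counts c, the posterior is Dirichlet(α + c) componentwise.
Counts are posterior − prior componentwise: 15−2=13, 17−3=14, 33−11=22, 31−8=23, 31−10=21, 18−1=17.

counts (13, 14, 22, 23, 21, 17)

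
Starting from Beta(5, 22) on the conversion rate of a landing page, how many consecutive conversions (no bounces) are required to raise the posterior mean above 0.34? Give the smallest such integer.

After k conversions and 0 bounces the posterior is Beta(5+k, 22), with mean (5+k)/(5+22+k).
Set (5+k)/(27+k) > 0.34 and solve: k > (0.34·27 − 5)/(1 − 0.34) = 6.333.
The smallest integer exceeding 6.333 is 7, and checking k=7: (12)/(34) = 0.3529 > 0.34.

k = 7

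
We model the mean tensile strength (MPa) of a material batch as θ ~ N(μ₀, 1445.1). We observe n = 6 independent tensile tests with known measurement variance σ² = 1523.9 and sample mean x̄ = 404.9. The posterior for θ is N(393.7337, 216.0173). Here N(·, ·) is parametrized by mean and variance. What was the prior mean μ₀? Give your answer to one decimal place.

With known observation variance, the Normal–Normal posterior has precision τ_n = τ₀ + n/σ² and mean μ_n = (τ₀μ₀ + (n/σ²)x̄)/τ_n.
Here τ₀ = 1/1445.1 = 0.000692 and τ_data = 6/1523.9 = 0.003937, so τ_n = 0.004629.
Rearranging for μ₀: μ₀ = (μ_n·τ_n − τ_data·x̄)/τ₀ = (393.7337·0.004629 − 0.003937·404.9) / 0.000692 = 0.228502/0.000692 ≈ 330.2.

μ₀ = 330.2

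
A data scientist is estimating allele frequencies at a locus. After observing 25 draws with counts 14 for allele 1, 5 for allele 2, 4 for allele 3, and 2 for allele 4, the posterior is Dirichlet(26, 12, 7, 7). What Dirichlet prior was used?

For a Dirichlet(α) prior with multinomial counts c, the posterior is Dirichlet(α + c) componentwise.
Subtract each count from the matching posterior parameter: 26−14=12, 12−5=7, 7−4=3, 7−2=5.

Dirichlet(12, 7, 3, 5)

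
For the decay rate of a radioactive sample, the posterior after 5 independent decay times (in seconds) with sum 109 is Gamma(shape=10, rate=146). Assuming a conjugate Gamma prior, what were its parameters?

Gamma(shape=5, rate=37)

Gamma–exponential conjugacy: posterior shape = α + n, posterior rate = β + Σtᵢ.
So α = 10 − 5 = 5 and β = 146 − 109 = 37.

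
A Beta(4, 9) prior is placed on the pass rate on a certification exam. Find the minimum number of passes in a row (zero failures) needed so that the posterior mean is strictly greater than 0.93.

After k passes and 0 failures the posterior is Beta(4+k, 9), with mean (4+k)/(4+9+k).
Set (4+k)/(13+k) > 0.93 and solve: k > (0.93·13 − 4)/(1 − 0.93) = 115.571.
The smallest integer exceeding 115.571 is 116.

k = 116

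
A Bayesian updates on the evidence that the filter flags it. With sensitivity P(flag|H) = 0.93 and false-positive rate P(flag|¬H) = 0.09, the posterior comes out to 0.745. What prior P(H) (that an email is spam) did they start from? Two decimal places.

In odds form, posterior odds = prior odds × likelihood ratio, so prior odds = posterior odds ÷ LR.
Posterior odds = 0.745/(1−0.745) = 2.9216. LR = 0.93/0.09 = 10.3333.
Prior odds = 2.9216/10.3333 = 0.2827, so P(H) = 0.2827/(1+0.2827) ≈ 0.22.

P(H) = 0.22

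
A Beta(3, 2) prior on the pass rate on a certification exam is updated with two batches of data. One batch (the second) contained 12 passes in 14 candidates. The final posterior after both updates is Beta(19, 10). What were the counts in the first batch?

Because Beta–binomial updating is additive in the counts, the combined data contributed (α_post−α_prior, β_post−β_prior) successes and failures.
Total across both batches: 19−3=16 passes, 10−2=8 failures.
Subtract the second batch: 16−12=4 passes and 8−2=6 failures.

4 passes and 6 failures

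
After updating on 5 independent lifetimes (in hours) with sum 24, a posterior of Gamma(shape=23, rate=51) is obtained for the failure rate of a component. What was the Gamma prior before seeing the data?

Gamma(shape=18, rate=27)

Gamma–exponential conjugacy: posterior shape = α + n, posterior rate = β + Σtᵢ.
So α = 23 − 5 = 18 and β = 51 − 24 = 27.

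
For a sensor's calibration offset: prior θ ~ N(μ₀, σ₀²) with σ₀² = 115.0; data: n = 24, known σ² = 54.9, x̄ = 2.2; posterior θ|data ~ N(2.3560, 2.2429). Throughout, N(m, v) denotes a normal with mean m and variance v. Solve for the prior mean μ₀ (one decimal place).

μ₀ = 10.2

With known observation variance, the Normal–Normal posterior has precision τ_n = τ₀ + n/σ² and mean μ_n = (τ₀μ₀ + (n/σ²)x̄)/τ_n.
Here τ₀ = 1/115.0 = 0.008696 and τ_data = 24/54.9 = 0.437158, so τ_n = 0.445854.
Rearranging for μ₀: μ₀ = (μ_n·τ_n − τ_data·x̄)/τ₀ = (2.3560·0.445854 − 0.437158·2.2) / 0.008696 = 0.088684/0.008696 ≈ 10.2.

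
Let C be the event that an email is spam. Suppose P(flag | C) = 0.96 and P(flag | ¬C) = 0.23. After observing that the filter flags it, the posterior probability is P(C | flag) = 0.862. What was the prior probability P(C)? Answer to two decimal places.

In odds form, posterior odds = prior odds × likelihood ratio, so prior odds = posterior odds ÷ LR.
Posterior odds = 0.862/(1−0.862) = 6.2464. LR = 0.96/0.23 = 4.1739.
Prior odds = 6.2464/4.1739 = 1.4965, so P(C) = 1.4965/(1+1.4965) ≈ 0.60.

P(C) = 0.60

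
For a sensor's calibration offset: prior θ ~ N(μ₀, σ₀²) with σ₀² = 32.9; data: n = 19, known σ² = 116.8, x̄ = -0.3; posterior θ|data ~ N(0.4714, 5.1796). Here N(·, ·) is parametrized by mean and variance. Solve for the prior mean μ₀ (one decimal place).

μ₀ = 4.6

The posterior mean is a precision-weighted average: μ_n = (τ₀μ₀ + τ_data·x̄)/(τ₀+τ_data), with τ₀=1/σ₀² and τ_data=n/σ².
Here τ₀ = 1/32.9 = 0.030395 and τ_data = 19/116.8 = 0.162671, so τ_n = 0.193066.
Rearranging for μ₀: μ₀ = (μ_n·τ_n − τ_data·x̄)/τ₀ = (0.4714·0.193066 − 0.162671·-0.3) / 0.030395 = 0.139813/0.030395 ≈ 4.6.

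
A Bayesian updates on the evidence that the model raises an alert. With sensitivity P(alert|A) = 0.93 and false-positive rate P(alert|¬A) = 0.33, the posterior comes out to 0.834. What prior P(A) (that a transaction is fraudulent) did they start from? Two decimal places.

Bayes' rule in odds form gives O(A|E) = O(A)·[P(E|A)/P(E|¬A)], hence O(A) = O(A|E)/LR.
Posterior odds = 0.834/(1−0.834) = 5.0241. LR = 0.93/0.33 = 2.8182.
Prior odds = 5.0241/2.8182 = 1.7827, so P(A) = 1.7827/(1+1.7827) ≈ 0.64.

P(A) = 0.64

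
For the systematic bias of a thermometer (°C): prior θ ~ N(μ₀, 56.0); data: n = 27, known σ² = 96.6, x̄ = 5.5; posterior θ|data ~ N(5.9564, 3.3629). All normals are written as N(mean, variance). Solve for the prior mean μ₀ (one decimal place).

μ₀ = 13.1

The posterior mean is a precision-weighted average: μ_n = (τ₀μ₀ + τ_data·x̄)/(τ₀+τ_data), with τ₀=1/σ₀² and τ_data=n/σ².
Here τ₀ = 1/56.0 = 0.017857 and τ_data = 27/96.6 = 0.279503, so τ_n = 0.297360.
Rearranging for μ₀: μ₀ = (μ_n·τ_n − τ_data·x̄)/τ₀ = (5.9564·0.297360 − 0.279503·5.5) / 0.017857 = 0.233929/0.017857 ≈ 13.1.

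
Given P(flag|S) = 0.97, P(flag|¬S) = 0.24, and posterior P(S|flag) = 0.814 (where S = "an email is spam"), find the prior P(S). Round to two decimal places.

P(S) = 0.52

Bayes' rule in odds form gives O(S|E) = O(S)·[P(E|S)/P(E|¬S)], hence O(S) = O(S|E)/LR.
Posterior odds = 0.814/(1−0.814) = 4.3763. LR = 0.97/0.24 = 4.0417.
Prior odds = 4.3763/4.0417 = 1.0828, so P(S) = 1.0828/(1+1.0828) ≈ 0.52.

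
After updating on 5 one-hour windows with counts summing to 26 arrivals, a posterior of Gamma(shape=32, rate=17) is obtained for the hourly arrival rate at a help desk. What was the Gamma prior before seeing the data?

Gamma(shape=6, rate=12)

A Gamma(α, β) prior (rate parametrization) on a Poisson rate with n observations summing to S gives posterior Gamma(α+S, β+n).
So α = 32 − 26 = 6 and β = 17 − 5 = 12.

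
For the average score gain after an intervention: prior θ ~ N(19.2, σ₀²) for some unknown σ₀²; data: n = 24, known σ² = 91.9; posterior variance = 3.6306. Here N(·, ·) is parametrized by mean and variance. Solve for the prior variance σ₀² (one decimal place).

Posterior precision equals prior precision plus data precision: 1/σ_n² = 1/σ₀² + n/σ².
So 1/σ₀² = 1/3.6306 − 24/91.9 = 0.275437 − 0.261153 = 0.014284.
Hence σ₀² = 1/0.014284 ≈ 70.0.

σ₀² = 70.0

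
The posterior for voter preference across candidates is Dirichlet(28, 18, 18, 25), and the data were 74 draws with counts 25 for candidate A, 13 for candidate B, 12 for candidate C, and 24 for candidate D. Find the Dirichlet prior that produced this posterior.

Dirichlet(3, 5, 6, 1)

For a Dirichlet(α) prior with multinomial counts c, the posterior is Dirichlet(α + c) componentwise.
Subtract each count from the matching posterior parameter: 28−25=3, 18−13=5, 18−12=6, 25−24=1.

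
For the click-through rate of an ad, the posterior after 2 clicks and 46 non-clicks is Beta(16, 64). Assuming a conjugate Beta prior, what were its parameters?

Beta(14, 18)

A Beta(a, b) prior with s successes and f failures in binomial data gives a Beta(a+s, b+f) posterior.
Subtract the data counts: 16−2=14, 64−46=18.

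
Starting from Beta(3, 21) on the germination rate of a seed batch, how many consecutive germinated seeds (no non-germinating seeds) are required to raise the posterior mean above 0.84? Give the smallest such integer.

k = 108

After k germinated seeds and 0 non-germinating seeds the posterior is Beta(3+k, 21), with mean (3+k)/(3+21+k).
Set (3+k)/(24+k) > 0.84 and solve: k > (0.84·24 − 3)/(1 − 0.84) = 107.250.
The smallest integer exceeding 107.250 is 108, and checking k=108: (111)/(132) = 0.8409 > 0.84.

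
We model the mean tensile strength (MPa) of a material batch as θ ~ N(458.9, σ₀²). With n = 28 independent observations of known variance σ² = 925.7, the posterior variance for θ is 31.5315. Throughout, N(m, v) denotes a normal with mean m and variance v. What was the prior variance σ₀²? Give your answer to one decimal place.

For the Normal–Normal model with known σ², precisions add: τ_n = τ₀ + n/σ².
So 1/σ₀² = 1/31.5315 − 28/925.7 = 0.031714 − 0.030247 = 0.001467.
Hence σ₀² = 1/0.001467 ≈ 681.7.

σ₀² = 681.7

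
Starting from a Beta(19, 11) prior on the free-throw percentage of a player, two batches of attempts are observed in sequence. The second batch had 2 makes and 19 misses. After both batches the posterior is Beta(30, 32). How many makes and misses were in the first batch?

Because Beta–binomial updating is additive in the counts, the combined data contributed (α_post−α_prior, β_post−β_prior) successes and failures.
Total across both batches: 30−19=11 makes, 32−11=21 misses.
Subtract the second batch: 11−2=9 makes and 21−19=2 misses.

9 makes and 2 misses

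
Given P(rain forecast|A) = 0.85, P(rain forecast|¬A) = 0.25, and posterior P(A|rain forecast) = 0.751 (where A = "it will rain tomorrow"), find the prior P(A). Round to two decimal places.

Bayes' rule in odds form gives O(A|E) = O(A)·[P(E|A)/P(E|¬A)], hence O(A) = O(A|E)/LR.
Posterior odds = 0.751/(1−0.751) = 3.0161. LR = 0.85/0.25 = 3.4000.
Prior odds = 3.0161/3.4000 = 0.8871, so P(A) = 0.8871/(1+0.8871) ≈ 0.47.

P(A) = 0.47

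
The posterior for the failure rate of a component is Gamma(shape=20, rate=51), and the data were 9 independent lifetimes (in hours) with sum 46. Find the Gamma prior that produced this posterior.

Gamma(shape=11, rate=5)

For an exponential likelihood with a Gamma(α, β) prior on the rate, n observations with total T give posterior Gamma(α+n, β+T).
So α = 20 − 9 = 11 and β = 51 − 46 = 5.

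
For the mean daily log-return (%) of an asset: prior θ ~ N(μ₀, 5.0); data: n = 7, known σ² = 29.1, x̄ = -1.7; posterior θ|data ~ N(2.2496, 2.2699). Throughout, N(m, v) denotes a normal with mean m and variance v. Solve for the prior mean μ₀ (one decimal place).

With known observation variance, the Normal–Normal posterior has precision τ_n = τ₀ + n/σ² and mean μ_n = (τ₀μ₀ + (n/σ²)x̄)/τ_n.
Here τ₀ = 1/5.0 = 0.200000 and τ_data = 7/29.1 = 0.240550, so τ_n = 0.440550.
Rearranging for μ₀: μ₀ = (μ_n·τ_n − τ_data·x̄)/τ₀ = (2.2496·0.440550 − 0.240550·-1.7) / 0.200000 = 1.399996/0.200000 ≈ 7.0.

μ₀ = 7.0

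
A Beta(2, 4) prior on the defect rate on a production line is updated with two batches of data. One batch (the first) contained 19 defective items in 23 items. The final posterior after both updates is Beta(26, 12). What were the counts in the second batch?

Sequential conjugate updates are equivalent to a single update on the pooled data, so total successes = posterior α − prior α and total failures = posterior β − prior β.
Total across both batches: 26−2=24 defective items, 12−4=8 good items.
Subtract the first batch: 24−19=5 defective items and 8−4=4 good items.

5 defective items and 4 good items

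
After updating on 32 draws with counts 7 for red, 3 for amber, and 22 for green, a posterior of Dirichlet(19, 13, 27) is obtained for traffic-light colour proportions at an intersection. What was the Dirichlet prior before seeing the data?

Dirichlet(12, 10, 5)

For a Dirichlet(α) prior with multinomial counts c, the posterior is Dirichlet(α + c) componentwise.
Subtract each count from the matching posterior parameter: 19−7=12, 13−3=10, 27−22=5.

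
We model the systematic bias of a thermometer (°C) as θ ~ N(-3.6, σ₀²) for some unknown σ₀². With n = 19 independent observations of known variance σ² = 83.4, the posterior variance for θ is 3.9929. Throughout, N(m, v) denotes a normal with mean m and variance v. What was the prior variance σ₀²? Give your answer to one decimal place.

Posterior precision equals prior precision plus data precision: 1/σ_n² = 1/σ₀² + n/σ².
So 1/σ₀² = 1/3.9929 − 19/83.4 = 0.250445 − 0.227818 = 0.022627.
Hence σ₀² = 1/0.022627 ≈ 44.2.

σ₀² = 44.2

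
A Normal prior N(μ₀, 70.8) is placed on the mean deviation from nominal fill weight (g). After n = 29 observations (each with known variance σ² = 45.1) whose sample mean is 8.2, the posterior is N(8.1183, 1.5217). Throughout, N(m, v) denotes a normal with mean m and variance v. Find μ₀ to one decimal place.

μ₀ = 4.4

The posterior mean is a precision-weighted average: μ_n = (τ₀μ₀ + τ_data·x̄)/(τ₀+τ_data), with τ₀=1/σ₀² and τ_data=n/σ².
Here τ₀ = 1/70.8 = 0.014124 and τ_data = 29/45.1 = 0.643016, so τ_n = 0.657140.
Rearranging for μ₀: μ₀ = (μ_n·τ_n − τ_data·x̄)/τ₀ = (8.1183·0.657140 − 0.643016·8.2) / 0.014124 = 0.062128/0.014124 ≈ 4.4.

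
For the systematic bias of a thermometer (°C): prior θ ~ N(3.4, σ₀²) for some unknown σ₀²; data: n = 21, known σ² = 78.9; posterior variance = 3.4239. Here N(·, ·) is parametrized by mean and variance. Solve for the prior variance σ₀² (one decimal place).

σ₀² = 38.6

Posterior precision equals prior precision plus data precision: 1/σ_n² = 1/σ₀² + n/σ².
So 1/σ₀² = 1/3.4239 − 21/78.9 = 0.292065 − 0.266160 = 0.025905.
Hence σ₀² = 1/0.025905 ≈ 38.6.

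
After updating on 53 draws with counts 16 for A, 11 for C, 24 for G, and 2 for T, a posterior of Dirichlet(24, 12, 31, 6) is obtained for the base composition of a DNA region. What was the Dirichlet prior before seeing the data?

Dirichlet(8, 1, 7, 4)

For a Dirichlet(α) prior with multinomial counts c, the posterior is Dirichlet(α + c) componentwise.
Subtract each count from the matching posterior parameter: 24−16=8, 12−11=1, 31−24=7, 6−2=4.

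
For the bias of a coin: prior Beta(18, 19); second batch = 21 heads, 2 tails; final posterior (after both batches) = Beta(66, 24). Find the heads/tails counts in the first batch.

Because Beta–binomial updating is additive in the counts, the combined data contributed (α_post−α_prior, β_post−β_prior) successes and failures.
Total across both batches: 66−18=48 heads, 24−19=5 tails.
Subtract the second batch: 48−21=27 heads and 5−2=3 tails.

27 heads and 3 tails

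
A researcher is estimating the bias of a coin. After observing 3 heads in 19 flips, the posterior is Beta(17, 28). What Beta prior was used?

Beta is conjugate to the binomial likelihood: posterior = Beta(a+s, b+f).
Subtract the data counts: 17−3=14, 28−16=12.

Beta(14, 12)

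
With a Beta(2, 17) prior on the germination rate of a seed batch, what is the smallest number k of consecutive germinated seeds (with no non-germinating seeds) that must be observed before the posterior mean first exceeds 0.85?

After k germinated seeds and 0 non-germinating seeds the posterior is Beta(2+k, 17), with mean (2+k)/(2+17+k).
Set (2+k)/(19+k) > 0.85 and solve: k > (0.85·19 − 2)/(1 − 0.85) = 94.333.
The smallest integer exceeding 94.333 is 95, and checking k=95: (97)/(114) = 0.8509 > 0.85.

k = 95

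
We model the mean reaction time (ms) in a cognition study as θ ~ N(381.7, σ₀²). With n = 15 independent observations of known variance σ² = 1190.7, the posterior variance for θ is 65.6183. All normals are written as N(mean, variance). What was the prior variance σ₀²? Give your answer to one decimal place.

Posterior precision equals prior precision plus data precision: 1/σ_n² = 1/σ₀² + n/σ².
So 1/σ₀² = 1/65.6183 − 15/1190.7 = 0.015240 − 0.012598 = 0.002642.
Hence σ₀² = 1/0.002642 ≈ 378.5.

σ₀² = 378.5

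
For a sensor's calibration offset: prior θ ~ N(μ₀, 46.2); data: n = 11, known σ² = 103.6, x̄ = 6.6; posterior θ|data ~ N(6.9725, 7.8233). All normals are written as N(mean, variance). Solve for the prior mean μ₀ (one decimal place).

μ₀ = 8.8

The posterior mean is a precision-weighted average: μ_n = (τ₀μ₀ + τ_data·x̄)/(τ₀+τ_data), with τ₀=1/σ₀² and τ_data=n/σ².
Here τ₀ = 1/46.2 = 0.021645 and τ_data = 11/103.6 = 0.106178, so τ_n = 0.127823.
Rearranging for μ₀: μ₀ = (μ_n·τ_n − τ_data·x̄)/τ₀ = (6.9725·0.127823 − 0.106178·6.6) / 0.021645 = 0.190471/0.021645 ≈ 8.8.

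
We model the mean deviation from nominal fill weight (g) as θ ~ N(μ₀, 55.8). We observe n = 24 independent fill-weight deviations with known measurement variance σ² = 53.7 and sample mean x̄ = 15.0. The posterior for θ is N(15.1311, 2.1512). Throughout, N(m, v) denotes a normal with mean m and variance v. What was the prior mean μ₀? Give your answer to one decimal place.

The posterior mean is a precision-weighted average: μ_n = (τ₀μ₀ + τ_data·x̄)/(τ₀+τ_data), with τ₀=1/σ₀² and τ_data=n/σ².
Here τ₀ = 1/55.8 = 0.017921 and τ_data = 24/53.7 = 0.446927, so τ_n = 0.464848.
Rearranging for μ₀: μ₀ = (μ_n·τ_n − τ_data·x̄)/τ₀ = (15.1311·0.464848 − 0.446927·15.0) / 0.017921 = 0.329757/0.017921 ≈ 18.4.

μ₀ = 18.4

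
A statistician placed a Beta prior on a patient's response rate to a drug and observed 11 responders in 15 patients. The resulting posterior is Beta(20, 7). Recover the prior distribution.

Beta(9, 3)

A Beta(a, b) prior with s successes and f failures in binomial data gives a Beta(a+s, b+f) posterior.
Subtract the data counts: 20−11=9, 7−4=3.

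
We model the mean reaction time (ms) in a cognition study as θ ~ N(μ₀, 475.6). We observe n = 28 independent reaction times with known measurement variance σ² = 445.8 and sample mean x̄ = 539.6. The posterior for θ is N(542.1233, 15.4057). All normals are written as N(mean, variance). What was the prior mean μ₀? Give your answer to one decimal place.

μ₀ = 617.5

With known observation variance, the Normal–Normal posterior has precision τ_n = τ₀ + n/σ² and mean μ_n = (τ₀μ₀ + (n/σ²)x̄)/τ_n.
Here τ₀ = 1/475.6 = 0.002103 and τ_data = 28/445.8 = 0.062808, so τ_n = 0.064911.
Rearranging for μ₀: μ₀ = (μ_n·τ_n − τ_data·x̄)/τ₀ = (542.1233·0.064911 − 0.062808·539.6) / 0.002103 = 1.298569/0.002103 ≈ 617.5.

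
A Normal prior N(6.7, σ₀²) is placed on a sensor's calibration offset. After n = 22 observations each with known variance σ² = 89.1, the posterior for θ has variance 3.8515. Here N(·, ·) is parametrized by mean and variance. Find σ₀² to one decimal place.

σ₀² = 78.6

For the Normal–Normal model with known σ², precisions add: τ_n = τ₀ + n/σ².
So 1/σ₀² = 1/3.8515 − 22/89.1 = 0.259639 − 0.246914 = 0.012725.
Hence σ₀² = 1/0.012725 ≈ 78.6.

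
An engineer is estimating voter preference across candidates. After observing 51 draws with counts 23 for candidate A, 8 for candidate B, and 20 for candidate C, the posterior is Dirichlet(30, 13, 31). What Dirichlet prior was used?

For a Dirichlet(α) prior with multinomial counts c, the posterior is Dirichlet(α + c) componentwise.
Subtract each count from the matching posterior parameter: 30−23=7, 13−8=5, 31−20=11.

Dirichlet(7, 5, 11)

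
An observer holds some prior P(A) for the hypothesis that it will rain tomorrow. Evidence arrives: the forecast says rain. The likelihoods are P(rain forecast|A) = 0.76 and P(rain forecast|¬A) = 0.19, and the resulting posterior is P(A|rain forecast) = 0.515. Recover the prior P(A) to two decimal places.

Bayes' rule in odds form gives O(A|E) = O(A)·[P(E|A)/P(E|¬A)], hence O(A) = O(A|E)/LR.
Posterior odds = 0.515/(1−0.515) = 1.0619. LR = 0.76/0.19 = 4.0000.
Prior odds = 1.0619/4.0000 = 0.2655, so P(A) = 0.2655/(1+0.2655) ≈ 0.21.

P(A) = 0.21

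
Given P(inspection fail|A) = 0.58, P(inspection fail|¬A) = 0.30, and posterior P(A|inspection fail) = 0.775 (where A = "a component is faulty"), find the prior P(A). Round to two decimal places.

In odds form, posterior odds = prior odds × likelihood ratio, so prior odds = posterior odds ÷ LR.
Posterior odds = 0.775/(1−0.775) = 3.4444. LR = 0.58/0.30 = 1.9333.
Prior odds = 3.4444/1.9333 = 1.7816, so P(A) = 1.7816/(1+1.7816) ≈ 0.64.

P(A) = 0.64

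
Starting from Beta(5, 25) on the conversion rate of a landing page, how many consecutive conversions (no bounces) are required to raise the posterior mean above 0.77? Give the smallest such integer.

After k conversions and 0 bounces the posterior is Beta(5+k, 25), with mean (5+k)/(5+25+k).
Set (5+k)/(30+k) > 0.77 and solve: k > (0.77·30 − 5)/(1 − 0.77) = 78.696.
The smallest integer exceeding 78.696 is 79.

k = 79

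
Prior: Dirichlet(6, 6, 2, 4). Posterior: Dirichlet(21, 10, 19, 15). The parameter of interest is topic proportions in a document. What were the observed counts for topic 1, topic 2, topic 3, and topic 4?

For a Dirichlet(α) prior with multinomial counts c, the posterior is Dirichlet(α + c) componentwise.
Counts are posterior − prior componentwise: 21−6=15, 10−6=4, 19−2=17, 15−4=11.

counts (15, 4, 17, 11)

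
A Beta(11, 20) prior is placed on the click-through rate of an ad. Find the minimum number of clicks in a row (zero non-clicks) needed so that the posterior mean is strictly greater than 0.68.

After k clicks and 0 non-clicks the posterior is Beta(11+k, 20), with mean (11+k)/(11+20+k).
Set (11+k)/(31+k) > 0.68 and solve: k > (0.68·31 − 11)/(1 − 0.68) = 31.500.
The smallest integer exceeding 31.500 is 32.

k = 32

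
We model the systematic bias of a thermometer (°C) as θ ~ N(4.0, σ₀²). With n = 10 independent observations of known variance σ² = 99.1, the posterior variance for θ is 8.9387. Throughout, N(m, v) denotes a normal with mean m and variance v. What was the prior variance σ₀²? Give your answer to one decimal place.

σ₀² = 91.2

Posterior precision equals prior precision plus data precision: 1/σ_n² = 1/σ₀² + n/σ².
So 1/σ₀² = 1/8.9387 − 10/99.1 = 0.111873 − 0.100908 = 0.010965.
Hence σ₀² = 1/0.010965 ≈ 91.2.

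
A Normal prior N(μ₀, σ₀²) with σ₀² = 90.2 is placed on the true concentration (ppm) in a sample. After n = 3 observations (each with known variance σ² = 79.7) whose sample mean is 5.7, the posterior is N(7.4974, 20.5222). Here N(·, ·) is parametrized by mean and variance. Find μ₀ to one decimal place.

μ₀ = 13.6

With known observation variance, the Normal–Normal posterior has precision τ_n = τ₀ + n/σ² and mean μ_n = (τ₀μ₀ + (n/σ²)x̄)/τ_n.
Here τ₀ = 1/90.2 = 0.011086 and τ_data = 3/79.7 = 0.037641, so τ_n = 0.048727.
Rearranging for μ₀: μ₀ = (μ_n·τ_n − τ_data·x̄)/τ₀ = (7.4974·0.048727 − 0.037641·5.7) / 0.011086 = 0.150772/0.011086 ≈ 13.6.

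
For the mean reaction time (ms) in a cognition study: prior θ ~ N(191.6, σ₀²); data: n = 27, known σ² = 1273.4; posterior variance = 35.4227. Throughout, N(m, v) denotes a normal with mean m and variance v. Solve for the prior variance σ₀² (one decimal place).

σ₀² = 142.3

Posterior precision equals prior precision plus data precision: 1/σ_n² = 1/σ₀² + n/σ².
So 1/σ₀² = 1/35.4227 − 27/1273.4 = 0.028230 − 0.021203 = 0.007027.
Hence σ₀² = 1/0.007027 ≈ 142.3.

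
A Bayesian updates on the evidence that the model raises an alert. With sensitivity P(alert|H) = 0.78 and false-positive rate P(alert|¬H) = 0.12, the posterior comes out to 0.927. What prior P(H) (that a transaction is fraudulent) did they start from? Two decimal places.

In odds form, posterior odds = prior odds × likelihood ratio, so prior odds = posterior odds ÷ LR.
Posterior odds = 0.927/(1−0.927) = 12.6986. LR = 0.78/0.12 = 6.5000.
Prior odds = 12.6986/6.5000 = 1.9536, so P(H) = 1.9536/(1+1.9536) ≈ 0.66.

P(H) = 0.66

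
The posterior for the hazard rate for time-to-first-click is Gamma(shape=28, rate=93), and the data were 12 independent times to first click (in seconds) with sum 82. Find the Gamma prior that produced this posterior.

Gamma–exponential conjugacy: posterior shape = α + n, posterior rate = β + Σtᵢ.
So α = 28 − 12 = 16 and β = 93 − 82 = 11.

Gamma(shape=16, rate=11)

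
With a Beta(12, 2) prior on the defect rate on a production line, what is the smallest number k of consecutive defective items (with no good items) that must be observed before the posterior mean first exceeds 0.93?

After k defective items and 0 good items the posterior is Beta(12+k, 2), with mean (12+k)/(12+2+k).
Set (12+k)/(14+k) > 0.93 and solve: k > (0.93·14 − 12)/(1 − 0.93) = 14.571.
The smallest integer exceeding 14.571 is 15.

k = 15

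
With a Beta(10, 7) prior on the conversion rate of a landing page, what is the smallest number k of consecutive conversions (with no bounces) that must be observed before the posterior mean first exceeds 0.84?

After k conversions and 0 bounces the posterior is Beta(10+k, 7), with mean (10+k)/(10+7+k).
Set (10+k)/(17+k) > 0.84 and solve: k > (0.84·17 − 10)/(1 − 0.84) = 26.750.
The smallest integer exceeding 26.750 is 27, and checking k=27: (37)/(44) = 0.8409 > 0.84.

k = 27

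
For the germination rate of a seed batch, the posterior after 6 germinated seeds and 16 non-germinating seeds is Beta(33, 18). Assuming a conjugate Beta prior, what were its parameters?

Beta(27, 2)

Beta is conjugate to the binomial likelihood: posterior = Beta(α+s, β+f).
Subtract the data counts: 33−6=27, 18−16=2.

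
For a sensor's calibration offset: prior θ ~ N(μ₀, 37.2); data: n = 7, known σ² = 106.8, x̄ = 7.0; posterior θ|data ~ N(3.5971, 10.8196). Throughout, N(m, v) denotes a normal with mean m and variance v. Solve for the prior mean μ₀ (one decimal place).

μ₀ = -4.7

The posterior mean is a precision-weighted average: μ_n = (τ₀μ₀ + τ_data·x̄)/(τ₀+τ_data), with τ₀=1/σ₀² and τ_data=n/σ².
Here τ₀ = 1/37.2 = 0.026882 and τ_data = 7/106.8 = 0.065543, so τ_n = 0.092425.
Rearranging for μ₀: μ₀ = (μ_n·τ_n − τ_data·x̄)/τ₀ = (3.5971·0.092425 − 0.065543·7.0) / 0.026882 = -0.126339/0.026882 ≈ -4.7.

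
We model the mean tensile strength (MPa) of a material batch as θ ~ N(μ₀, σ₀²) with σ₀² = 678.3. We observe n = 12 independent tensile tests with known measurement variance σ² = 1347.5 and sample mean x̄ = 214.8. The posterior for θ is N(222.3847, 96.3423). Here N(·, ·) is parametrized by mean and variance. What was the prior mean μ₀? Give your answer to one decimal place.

μ₀ = 268.2

With known observation variance, the Normal–Normal posterior has precision τ_n = τ₀ + n/σ² and mean μ_n = (τ₀μ₀ + (n/σ²)x̄)/τ_n.
Here τ₀ = 1/678.3 = 0.001474 and τ_data = 12/1347.5 = 0.008905, so τ_n = 0.010379.
Rearranging for μ₀: μ₀ = (μ_n·τ_n − τ_data·x̄)/τ₀ = (222.3847·0.010379 − 0.008905·214.8) / 0.001474 = 0.395337/0.001474 ≈ 268.2.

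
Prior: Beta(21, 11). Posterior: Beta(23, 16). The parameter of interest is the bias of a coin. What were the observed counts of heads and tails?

2 heads and 5 tails

A Beta(a, b) prior with s successes and f failures in binomial data gives a Beta(a+s, b+f) posterior.
So s = 23 − 21 = 2 and f = 16 − 11 = 5.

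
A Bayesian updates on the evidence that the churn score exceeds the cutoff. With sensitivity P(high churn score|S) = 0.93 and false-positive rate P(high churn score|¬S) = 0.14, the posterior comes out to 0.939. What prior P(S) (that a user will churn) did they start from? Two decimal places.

P(S) = 0.70

In odds form, posterior odds = prior odds × likelihood ratio, so prior odds = posterior odds ÷ LR.
Posterior odds = 0.939/(1−0.939) = 15.3934. LR = 0.93/0.14 = 6.6429.
Prior odds = 15.3934/6.6429 = 2.3173, so P(S) = 2.3173/(1+2.3173) ≈ 0.70.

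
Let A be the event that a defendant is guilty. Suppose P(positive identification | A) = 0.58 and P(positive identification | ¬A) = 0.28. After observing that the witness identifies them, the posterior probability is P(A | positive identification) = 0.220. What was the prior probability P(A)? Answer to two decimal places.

In odds form, posterior odds = prior odds × likelihood ratio, so prior odds = posterior odds ÷ LR.
Posterior odds = 0.220/(1−0.220) = 0.2821. LR = 0.58/0.28 = 2.0714.
Prior odds = 0.2821/2.0714 = 0.1362, so P(A) = 0.1362/(1+0.1362) ≈ 0.12.

P(A) = 0.12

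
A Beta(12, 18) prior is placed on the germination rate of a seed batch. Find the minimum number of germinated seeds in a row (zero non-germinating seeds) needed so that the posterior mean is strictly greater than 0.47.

After k germinated seeds and 0 non-germinating seeds the posterior is Beta(12+k, 18), with mean (12+k)/(12+18+k).
Set (12+k)/(30+k) > 0.47 and solve: k > (0.47·30 − 12)/(1 − 0.47) = 3.962.
The smallest integer exceeding 3.962 is 4.

k = 4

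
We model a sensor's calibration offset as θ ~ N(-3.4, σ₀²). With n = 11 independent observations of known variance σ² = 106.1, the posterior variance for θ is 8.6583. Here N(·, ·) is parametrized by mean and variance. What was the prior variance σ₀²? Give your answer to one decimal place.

σ₀² = 84.6

For the Normal–Normal model with known σ², precisions add: τ_n = τ₀ + n/σ².
So 1/σ₀² = 1/8.6583 − 11/106.1 = 0.115496 − 0.103676 = 0.011820.
Hence σ₀² = 1/0.011820 ≈ 84.6.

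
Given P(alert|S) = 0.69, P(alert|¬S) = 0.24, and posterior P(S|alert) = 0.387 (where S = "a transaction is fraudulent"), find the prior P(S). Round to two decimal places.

P(S) = 0.18

In odds form, posterior odds = prior odds × likelihood ratio, so prior odds = posterior odds ÷ LR.
Posterior odds = 0.387/(1−0.387) = 0.6313. LR = 0.69/0.24 = 2.8750.
Prior odds = 0.6313/2.8750 = 0.2196, so P(S) = 0.2196/(1+0.2196) ≈ 0.18.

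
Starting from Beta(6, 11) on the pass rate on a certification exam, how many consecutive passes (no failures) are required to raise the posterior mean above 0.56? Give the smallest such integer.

After k passes and 0 failures the posterior is Beta(6+k, 11), with mean (6+k)/(6+11+k).
Set (6+k)/(17+k) > 0.56 and solve: k > (0.56·17 − 6)/(1 − 0.56) = 8.000.
The smallest integer exceeding 8.000 is 9, and checking k=9: (15)/(26) = 0.5769 > 0.56.

k = 9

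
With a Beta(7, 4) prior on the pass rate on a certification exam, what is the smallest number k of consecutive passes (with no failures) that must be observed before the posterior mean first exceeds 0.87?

After k passes and 0 failures the posterior is Beta(7+k, 4), with mean (7+k)/(7+4+k).
Set (7+k)/(11+k) > 0.87 and solve: k > (0.87·11 − 7)/(1 − 0.87) = 19.769.
The smallest integer exceeding 19.769 is 20, and checking k=20: (27)/(31) = 0.8710 > 0.87.

k = 20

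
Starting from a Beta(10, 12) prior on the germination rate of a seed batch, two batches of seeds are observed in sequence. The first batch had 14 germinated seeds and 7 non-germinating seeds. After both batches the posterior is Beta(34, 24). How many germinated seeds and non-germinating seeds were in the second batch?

10 germinated seeds and 5 non-germinating seeds

Sequential conjugate updates are equivalent to a single update on the pooled data, so total successes = posterior α − prior α and total failures = posterior β − prior β.
Total across both batches: 34−10=24 germinated seeds, 24−12=12 non-germinating seeds.
Subtract the first batch: 24−14=10 germinated seeds and 12−7=5 non-germinating seeds.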